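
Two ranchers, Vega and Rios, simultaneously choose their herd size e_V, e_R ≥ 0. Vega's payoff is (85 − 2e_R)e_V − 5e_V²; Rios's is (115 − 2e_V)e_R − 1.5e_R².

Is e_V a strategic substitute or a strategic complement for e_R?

Expanding Vega's payoff: 85e_V − 2e_Re_V − 5e_V².
∂π/∂e_V = 85 − 2e_R − 10e_V = 0, so e_V = 8.5 − 0.2e_R.
The best-response slope de_V/de_R = −0.2 < 0: the reaction function is downward-sloping, so the choices are strategic substitutes.

strategic substitutes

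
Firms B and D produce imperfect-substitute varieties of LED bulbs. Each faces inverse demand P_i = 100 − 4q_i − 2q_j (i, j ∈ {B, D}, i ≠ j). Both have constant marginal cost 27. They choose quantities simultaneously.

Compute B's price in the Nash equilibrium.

Firm B's profit: π = q_B(100 − 4q_B − 2q_D) − 27q_B.
∂π/∂q_B = 73 − 8q_B − 2q_D = 0 ⇒ q_B = 9.125 − 0.25q_D.
By symmetry q_D = q_B; substituting into the reaction function, 1.25q_B = 9.125 and q_B = 7.3.
P_B = 100 − 4·7.3 − 2·7.3 = 56.2.

56.2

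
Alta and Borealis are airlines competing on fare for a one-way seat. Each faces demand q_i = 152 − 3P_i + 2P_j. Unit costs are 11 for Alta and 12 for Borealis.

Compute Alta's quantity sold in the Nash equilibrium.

Alta's profit: π = (P_{Alta} − 11)(152 − 3P_{Alta} + 2P_{Borealis}).
∂π/∂P_{Alta} = 185 − 6P_{Alta} + 2P_{Borealis} = 0 ⇒ P_{Alta} = 185/6 + (1/3)P_{Borealis}.
Similarly P_{Borealis} = 94/3 + (1/3)P_{Alta}.
Plugging P_{Borealis} into Alta's best response: P_{Alta} = 185/6 + (1/3)(94/3 + (1/3)P_{Alta}) ⇒ (8/9)P_{Alta} = 743/18, so P_{Alta} = 46.4375.
Then P_{Borealis} = 94/3 + (1/3)·46.4375 = 46.8125.
q_{Alta} = 152 − 3·46.4375 + 2·46.8125 = 106.3125.

106.3125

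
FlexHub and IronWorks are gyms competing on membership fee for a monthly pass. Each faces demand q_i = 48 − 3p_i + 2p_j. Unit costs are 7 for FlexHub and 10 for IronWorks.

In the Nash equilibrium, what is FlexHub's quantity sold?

FlexHub's profit: π = (p_{FlexHub} − 7)(48 − 3p_{FlexHub} + 2p_{IronWorks}).
∂π/∂p_{FlexHub} = 69 − 6p_{FlexHub} + 2p_{IronWorks} = 0 ⇒ p_{FlexHub} = 11.5 + (1/3)p_{IronWorks}.
Similarly p_{IronWorks} = 13 + (1/3)p_{FlexHub}.
Plugging p_{IronWorks} into FlexHub's best response: p_{FlexHub} = 11.5 + (1/3)(13 + (1/3)p_{FlexHub}) ⇒ (8/9)p_{FlexHub} = 95/6, so p_{FlexHub} = 17.8125.
Then p_{IronWorks} = 13 + (1/3)·17.8125 = 18.9375.
q_{FlexHub} = 48 − 3·17.8125 + 2·18.9375 = 32.4375.

32.4375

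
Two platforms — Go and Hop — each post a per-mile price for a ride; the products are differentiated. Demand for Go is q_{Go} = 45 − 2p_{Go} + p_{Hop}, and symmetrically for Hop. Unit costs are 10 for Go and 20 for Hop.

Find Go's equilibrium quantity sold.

Go's profit: π = (p_{Go} − 10)(45 − 2p_{Go} + p_{Hop}).
∂π/∂p_{Go} = 65 − 4p_{Go} + p_{Hop} = 0 ⇒ p_{Go} = 16.25 + 0.25p_{Hop}.
Similarly p_{Hop} = 21.25 + 0.25p_{Go}.
Substituting the second reaction function into the first: p_{Go} = 16.25 + 0.25(21.25 + 0.25p_{Go}), which gives 0.9375p_{Go} = 21.5625 ⇒ p_{Go} = 23.
Then p_{Hop} = 21.25 + 0.25·23 = 27.
q_{Go} = 45 − 2·23 + 27 = 26.

26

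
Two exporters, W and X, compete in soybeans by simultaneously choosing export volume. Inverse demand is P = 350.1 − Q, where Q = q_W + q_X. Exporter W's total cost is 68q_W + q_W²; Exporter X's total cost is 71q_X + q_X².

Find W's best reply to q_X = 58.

Exporter W's profit: π = q_W(350.1 − (q_W + q_X)) − 68q_W − q_W².
∂π/∂q_W = 282.1 − 4q_W − q_X = 0, so q_W = 70.525 − 0.25q_X.
At q_X = 58: q_W = 70.525 − 0.25·58 = 56.025.

56.025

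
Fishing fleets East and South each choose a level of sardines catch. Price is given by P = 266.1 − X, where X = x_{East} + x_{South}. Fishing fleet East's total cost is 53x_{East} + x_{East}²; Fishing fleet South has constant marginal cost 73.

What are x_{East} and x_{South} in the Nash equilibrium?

Fishing fleet East's profit: π = x_{East}(266.1 − (x_{East} + x_{South})) − 53x_{East} − x_{East}².
∂π/∂x_{East} = 213.1 − 4x_{East} − x_{South} = 0, so x_{East} = 53.275 − 0.25x_{South}.
For South: ∂π/∂x_{South} = 193.1 − 2x_{South} − x_{East} = 0 ⇒ x_{South} = 96.55 − 0.5x_{East}.
Plugging x_{South} into East's best response: x_{East} = 53.275 − 0.25(96.55 − 0.5x_{East}) ⇒ 0.875x_{East} = 29.1375, so x_{East} = 33.3.
Then x_{South} = 96.55 − 0.5·33.3 = 79.9.

33.3, 79.9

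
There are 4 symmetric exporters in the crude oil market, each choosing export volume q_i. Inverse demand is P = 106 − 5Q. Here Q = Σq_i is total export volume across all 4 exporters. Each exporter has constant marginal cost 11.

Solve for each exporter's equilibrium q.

3.8

A representative exporter's profit is π_i = q_i(106 − 5Q) − 11q_i, with Q = q_i + Σ_{j≠i} q_j.
First-order condition: 95 − 10q_i − 5Σ_{j≠i} q_j = 0.
In a symmetric equilibrium every exporter chooses the same q, so Σ_{j≠i} q_j = 3q. The condition becomes 95 − 25q = 0, giving q = 95/25 = 3.8.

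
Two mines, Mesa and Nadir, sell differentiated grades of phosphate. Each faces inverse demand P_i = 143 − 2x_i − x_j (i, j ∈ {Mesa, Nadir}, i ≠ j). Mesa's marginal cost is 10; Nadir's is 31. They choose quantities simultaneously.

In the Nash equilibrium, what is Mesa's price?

66

Mine Mesa's profit: π = x_{Mesa}(143 − 2x_{Mesa} − x_{Nadir}) − 10x_{Mesa}.
∂π/∂x_{Mesa} = 133 − 4x_{Mesa} − x_{Nadir} = 0 ⇒ x_{Mesa} = 33.25 − 0.25x_{Nadir}.
Similarly x_{Nadir} = 28 − 0.25x_{Mesa}.
Solving the two reaction functions simultaneously: (1 − (−0.25)(−0.25))x_{Mesa} = 33.25 − 0.25·28, so 0.9375x_{Mesa} = 26.25 and x_{Mesa} = 28.
Then x_{Nadir} = 28 − 0.25·28 = 21.
P_{Mesa} = 143 − 2·28 − 21 = 66.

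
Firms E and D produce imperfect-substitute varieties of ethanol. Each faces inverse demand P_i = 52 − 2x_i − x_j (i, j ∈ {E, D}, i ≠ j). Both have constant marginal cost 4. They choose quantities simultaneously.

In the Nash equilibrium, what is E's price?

Firm E's profit: π = x_E(52 − 2x_E − x_D) − 4x_E.
∂π/∂x_E = 48 − 4x_E − x_D = 0 ⇒ x_E = 12 − 0.25x_D.
By symmetry x_D = x_E; substituting into the reaction function, 1.25x_E = 12 and x_E = 9.6.
P_E = 52 − 2·9.6 − 9.6 = 23.2.

23.2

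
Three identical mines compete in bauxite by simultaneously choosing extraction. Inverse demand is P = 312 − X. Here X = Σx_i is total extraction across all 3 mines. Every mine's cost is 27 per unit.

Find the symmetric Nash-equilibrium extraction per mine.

71.25

A representative mine's profit is π_i = x_i(312 − X) − 27x_i, with X = x_i + Σ_{j≠i} x_j.
First-order condition: 285 − 2x_i − Σ_{j≠i} x_j = 0.
Imposing symmetry (x_j = x for all j) turns Σ_{j≠i} x_j into 2x, so 285 = 4x and x = 71.25.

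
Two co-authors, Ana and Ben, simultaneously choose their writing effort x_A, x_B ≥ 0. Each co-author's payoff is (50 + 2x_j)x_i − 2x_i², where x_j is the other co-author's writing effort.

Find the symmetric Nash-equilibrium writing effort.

25

Ana's payoff is (50 + 2x_B)x_A − 2x_A².
∂π/∂x_A = 50 + 2x_B − 4x_A = 0, so x_A = 12.5 + 0.5x_B.
The game is symmetric, so in equilibrium x_B = x_A: the reaction function gives 0.5x_A = 12.5, hence x_A = 25.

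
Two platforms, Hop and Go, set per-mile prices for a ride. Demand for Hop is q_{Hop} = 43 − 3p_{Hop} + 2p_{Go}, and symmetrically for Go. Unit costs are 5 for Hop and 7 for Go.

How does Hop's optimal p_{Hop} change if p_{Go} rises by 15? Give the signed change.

5

Hop's profit: π = (p_{Hop} − 5)(43 − 3p_{Hop} + 2p_{Go}).
∂π/∂p_{Hop} = 58 − 6p_{Hop} + 2p_{Go} = 0 ⇒ p_{Hop} = 29/3 + (1/3)p_{Go}.
The reaction-function slope is 1/3, so a 15-unit rise in p_{Go} moves p_{Hop} by 1/3 × 15 = 5. Hop's best response rises — the actions are strategic complements.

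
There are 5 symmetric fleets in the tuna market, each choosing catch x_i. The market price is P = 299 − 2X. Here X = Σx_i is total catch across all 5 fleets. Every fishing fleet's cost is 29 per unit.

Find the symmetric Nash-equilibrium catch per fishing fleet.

22.5

A representative fishing fleet's profit is π_i = x_i(299 − 2X) − 29x_i, with X = x_i + Σ_{j≠i} x_j.
First-order condition: 270 − 4x_i − 2Σ_{j≠i} x_j = 0.
With identical fishing fleets, set every x_j = x: then 270 − 4x − 8x = 0, i.e. x = 270/12 = 22.5.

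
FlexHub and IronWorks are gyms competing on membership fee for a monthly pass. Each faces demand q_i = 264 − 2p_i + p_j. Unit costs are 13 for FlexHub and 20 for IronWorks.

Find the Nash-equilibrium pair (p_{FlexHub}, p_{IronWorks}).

97.6, 100.4

FlexHub's profit: π = (p_{FlexHub} − 13)(264 − 2p_{FlexHub} + p_{IronWorks}).
∂π/∂p_{FlexHub} = 290 − 4p_{FlexHub} + p_{IronWorks} = 0 ⇒ p_{FlexHub} = 72.5 + 0.25p_{IronWorks}.
Similarly p_{IronWorks} = 76 + 0.25p_{FlexHub}.
Substituting the second reaction function into the first: p_{FlexHub} = 72.5 + 0.25(76 + 0.25p_{FlexHub}), which gives 0.9375p_{FlexHub} = 91.5 ⇒ p_{FlexHub} = 97.6.
Then p_{IronWorks} = 76 + 0.25·97.6 = 100.4.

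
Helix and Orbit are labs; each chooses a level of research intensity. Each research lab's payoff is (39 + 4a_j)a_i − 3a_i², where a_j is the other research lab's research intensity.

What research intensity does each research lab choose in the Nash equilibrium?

19.5

Helix's payoff is (39 + 4a_O)a_H − 3a_H².
∂π/∂a_H = 39 + 4a_O − 6a_H = 0, so a_H = 6.5 + (2/3)a_O.
Setting a_H = a_O in the reaction function: a_H = 6.5 + (2/3)a_H, so a_H = 6.5 / (1/3) = 19.5.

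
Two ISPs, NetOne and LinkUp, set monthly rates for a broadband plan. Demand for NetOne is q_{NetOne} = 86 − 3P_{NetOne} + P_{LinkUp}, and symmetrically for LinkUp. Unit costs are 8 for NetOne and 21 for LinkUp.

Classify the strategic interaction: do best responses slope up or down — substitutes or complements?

strategic complements

NetOne's profit: π = (P_{NetOne} − 8)(86 − 3P_{NetOne} + P_{LinkUp}).
∂π/∂P_{NetOne} = 110 − 6P_{NetOne} + P_{LinkUp} = 0 ⇒ P_{NetOne} = 55/3 + (1/6)P_{LinkUp}.
The best-response slope dP_{NetOne}/dP_{LinkUp} = 1/6 > 0: the reaction function is upward-sloping, so the choices are strategic complements.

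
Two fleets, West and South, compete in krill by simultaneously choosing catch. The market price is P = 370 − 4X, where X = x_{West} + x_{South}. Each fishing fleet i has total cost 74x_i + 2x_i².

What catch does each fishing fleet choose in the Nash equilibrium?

Fishing fleet West's profit: π = x_{West}(370 − 4(x_{West} + x_{South})) − 74x_{West} − 2x_{West}².
∂π/∂x_{West} = 296 − 12x_{West} − 4x_{South} = 0, so x_{West} = 74/3 − (1/3)x_{South}.
Setting x_{West} = x_{South} in the reaction function: x_{West} = 74/3 − (1/3)x_{West}, so x_{West} = (74/3) / (4/3) = 18.5.

18.5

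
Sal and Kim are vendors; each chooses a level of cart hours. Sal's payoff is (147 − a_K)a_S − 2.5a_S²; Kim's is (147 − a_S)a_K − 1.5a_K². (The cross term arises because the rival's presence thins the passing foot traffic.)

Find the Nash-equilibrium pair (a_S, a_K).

21, 42

Expanding Sal's payoff: 147a_S − a_Ka_S − 2.5a_S².
∂π/∂a_S = 147 − a_K − 5a_S = 0, so a_S = 29.4 − 0.2a_K.
Likewise for Kim: a_K = 49 − (1/3)a_S.
Solving the two reaction functions simultaneously: (1 − (−0.2)(−1/3))a_S = 29.4 − 0.2·49, so (14/15)a_S = 19.6 and a_S = 21.
Then a_K = 49 − (1/3)·21 = 42.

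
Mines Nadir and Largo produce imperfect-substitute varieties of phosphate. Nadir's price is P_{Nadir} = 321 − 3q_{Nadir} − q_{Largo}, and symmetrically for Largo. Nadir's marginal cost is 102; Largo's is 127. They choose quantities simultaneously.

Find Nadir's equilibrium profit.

Mine Nadir's profit: π = q_{Nadir}(321 − 3q_{Nadir} − q_{Largo}) − 102q_{Nadir}.
∂π/∂q_{Nadir} = 219 − 6q_{Nadir} − q_{Largo} = 0 ⇒ q_{Nadir} = 36.5 − (1/6)q_{Largo}.
Similarly q_{Largo} = 97/3 − (1/6)q_{Nadir}.
Solving the two reaction functions simultaneously: (1 − (−1/6)(−1/6))q_{Nadir} = 36.5 − (1/6)·(97/3), so (35/36)q_{Nadir} = 280/9 and q_{Nadir} = 32.
Then q_{Largo} = 97/3 − (1/6)·32 = 27.
P_{Nadir} = 321 − 3·32 − 27 = 198.
Profit = (198 − 102)·32 = 3072.

3072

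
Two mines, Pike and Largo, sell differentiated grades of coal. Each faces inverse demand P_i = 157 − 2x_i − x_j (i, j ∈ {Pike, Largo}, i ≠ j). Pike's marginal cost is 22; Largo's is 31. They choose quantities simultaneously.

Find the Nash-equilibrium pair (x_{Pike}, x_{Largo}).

27.6, 24.6

Mine Pike's profit: π = x_{Pike}(157 − 2x_{Pike} − x_{Largo}) − 22x_{Pike}.
∂π/∂x_{Pike} = 135 − 4x_{Pike} − x_{Largo} = 0 ⇒ x_{Pike} = 33.75 − 0.25x_{Largo}.
Similarly x_{Largo} = 31.5 − 0.25x_{Pike}.
Substituting the second reaction function into the first: x_{Pike} = 33.75 − 0.25(31.5 − 0.25x_{Pike}), which gives 0.9375x_{Pike} = 25.875 ⇒ x_{Pike} = 27.6.
Then x_{Largo} = 31.5 − 0.25·27.6 = 24.6.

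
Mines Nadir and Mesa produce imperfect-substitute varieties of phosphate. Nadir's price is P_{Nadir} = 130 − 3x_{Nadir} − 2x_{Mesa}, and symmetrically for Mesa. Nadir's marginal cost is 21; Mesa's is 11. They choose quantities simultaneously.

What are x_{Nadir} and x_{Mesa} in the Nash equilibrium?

Mine Nadir's profit: π = x_{Nadir}(130 − 3x_{Nadir} − 2x_{Mesa}) − 21x_{Nadir}.
∂π/∂x_{Nadir} = 109 − 6x_{Nadir} − 2x_{Mesa} = 0 ⇒ x_{Nadir} = 109/6 − (1/3)x_{Mesa}.
Similarly x_{Mesa} = 119/6 − (1/3)x_{Nadir}.
Substituting the second reaction function into the first: x_{Nadir} = 109/6 − (1/3)(119/6 − (1/3)x_{Nadir}), which gives (8/9)x_{Nadir} = 104/9 ⇒ x_{Nadir} = 13.
Then x_{Mesa} = 119/6 − (1/3)·13 = 15.5.

13, 15.5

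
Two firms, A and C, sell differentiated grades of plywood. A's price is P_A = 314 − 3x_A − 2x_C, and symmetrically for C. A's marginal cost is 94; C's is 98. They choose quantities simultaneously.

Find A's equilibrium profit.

2310.1875

Firm A's profit: π = x_A(314 − 3x_A − 2x_C) − 94x_A.
∂π/∂x_A = 220 − 6x_A − 2x_C = 0 ⇒ x_A = 110/3 − (1/3)x_C.
Similarly x_C = 36 − (1/3)x_A.
Substituting the second reaction function into the first: x_A = 110/3 − (1/3)(36 − (1/3)x_A), which gives (8/9)x_A = 74/3 ⇒ x_A = 27.75.
Then x_C = 36 − (1/3)·27.75 = 26.75.
P_A = 314 − 3·27.75 − 2·26.75 = 177.25.
Profit = (177.25 − 94)·27.75 = 2310.1875.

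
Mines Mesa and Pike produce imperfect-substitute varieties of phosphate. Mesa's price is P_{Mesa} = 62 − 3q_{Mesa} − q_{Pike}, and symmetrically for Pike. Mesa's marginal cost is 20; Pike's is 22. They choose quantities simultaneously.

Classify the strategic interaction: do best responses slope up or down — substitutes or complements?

strategic substitutes

Mine Mesa's profit: π = q_{Mesa}(62 − 3q_{Mesa} − q_{Pike}) − 20q_{Mesa}.
∂π/∂q_{Mesa} = 42 − 6q_{Mesa} − q_{Pike} = 0 ⇒ q_{Mesa} = 7 − (1/6)q_{Pike}.
The best-response slope dq_{Mesa}/dq_{Pike} = −1/6 < 0: the reaction function is downward-sloping, so the choices are strategic substitutes.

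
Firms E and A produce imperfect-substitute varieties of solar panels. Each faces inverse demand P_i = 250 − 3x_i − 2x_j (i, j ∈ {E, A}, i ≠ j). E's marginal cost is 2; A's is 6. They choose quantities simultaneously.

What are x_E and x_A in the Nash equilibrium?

Firm E's profit: π = x_E(250 − 3x_E − 2x_A) − 2x_E.
∂π/∂x_E = 248 − 6x_E − 2x_A = 0 ⇒ x_E = 124/3 − (1/3)x_A.
Similarly x_A = 122/3 − (1/3)x_E.
Solving the two reaction functions simultaneously: (1 − (−1/3)(−1/3))x_E = 124/3 − (1/3)·(122/3), so (8/9)x_E = 250/9 and x_E = 31.25.
Then x_A = 122/3 − (1/3)·31.25 = 30.25.

31.25, 30.25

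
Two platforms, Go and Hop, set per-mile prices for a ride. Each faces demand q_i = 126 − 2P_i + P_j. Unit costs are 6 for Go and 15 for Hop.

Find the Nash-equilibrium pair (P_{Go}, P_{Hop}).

Go's profit: π = (P_{Go} − 6)(126 − 2P_{Go} + P_{Hop}).
∂π/∂P_{Go} = 138 − 4P_{Go} + P_{Hop} = 0 ⇒ P_{Go} = 34.5 + 0.25P_{Hop}.
Similarly P_{Hop} = 39 + 0.25P_{Go}.
Substituting the second reaction function into the first: P_{Go} = 34.5 + 0.25(39 + 0.25P_{Go}), which gives 0.9375P_{Go} = 44.25 ⇒ P_{Go} = 47.2.
Then P_{Hop} = 39 + 0.25·47.2 = 50.8.

47.2, 50.8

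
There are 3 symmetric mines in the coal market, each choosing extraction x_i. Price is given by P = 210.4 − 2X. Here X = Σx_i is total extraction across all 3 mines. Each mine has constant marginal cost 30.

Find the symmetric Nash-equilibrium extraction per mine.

22.55

A representative mine's profit is π_i = x_i(210.4 − 2X) − 30x_i, with X = x_i + Σ_{j≠i} x_j.
First-order condition: 180.4 − 4x_i − 2Σ_{j≠i} x_j = 0.
In a symmetric equilibrium every mine chooses the same x, so Σ_{j≠i} x_j = 2x. The condition becomes 180.4 − 8x = 0, giving x = 180.4/8 = 22.55.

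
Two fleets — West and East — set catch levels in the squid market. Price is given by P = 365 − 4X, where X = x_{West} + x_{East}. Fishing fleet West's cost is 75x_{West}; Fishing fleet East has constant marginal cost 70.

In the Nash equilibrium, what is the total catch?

Fishing fleet West's profit: π = x_{West}(365 − 4(x_{West} + x_{East})) − 75x_{West}.
∂π/∂x_{West} = 290 − 8x_{West} − 4x_{East} = 0, so x_{West} = 36.25 − 0.5x_{East}.
By the same steps for East: x_{East} = 36.875 − 0.5x_{West}.
Substituting the second reaction function into the first: x_{West} = 36.25 − 0.5(36.875 − 0.5x_{West}), which gives 0.75x_{West} = 17.8125 ⇒ x_{West} = 23.75.
Then x_{East} = 36.875 − 0.5·23.75 = 25.
Total catch: 23.75 + 25 = 48.75.

48.75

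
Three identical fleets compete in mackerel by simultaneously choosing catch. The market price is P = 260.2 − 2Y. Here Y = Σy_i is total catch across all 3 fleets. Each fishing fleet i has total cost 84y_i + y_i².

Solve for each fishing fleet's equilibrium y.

17.62

A representative fishing fleet's profit is π_i = y_i(260.2 − 2Y) − 84y_i − y_i², with Y = y_i + Σ_{j≠i} y_j.
First-order condition: 176.2 − 6y_i − 2Σ_{j≠i} y_j = 0.
Imposing symmetry (y_j = y for all j) turns Σ_{j≠i} y_j into 2y, so 176.2 = 10y and y = 17.62.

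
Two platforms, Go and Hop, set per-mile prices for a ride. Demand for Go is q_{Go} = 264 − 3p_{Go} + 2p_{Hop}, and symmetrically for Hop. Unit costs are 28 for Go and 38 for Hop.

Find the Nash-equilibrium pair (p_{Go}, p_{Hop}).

Go's profit: π = (p_{Go} − 28)(264 − 3p_{Go} + 2p_{Hop}).
∂π/∂p_{Go} = 348 − 6p_{Go} + 2p_{Hop} = 0 ⇒ p_{Go} = 58 + (1/3)p_{Hop}.
Similarly p_{Hop} = 63 + (1/3)p_{Go}.
Substituting the second reaction function into the first: p_{Go} = 58 + (1/3)(63 + (1/3)p_{Go}), which gives (8/9)p_{Go} = 79 ⇒ p_{Go} = 88.875.
Then p_{Hop} = 63 + (1/3)·88.875 = 92.625.

88.875, 92.625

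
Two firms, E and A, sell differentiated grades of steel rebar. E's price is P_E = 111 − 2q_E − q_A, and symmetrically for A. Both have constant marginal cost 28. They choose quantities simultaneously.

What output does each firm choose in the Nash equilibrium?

Firm E's profit: π = q_E(111 − 2q_E − q_A) − 28q_E.
∂π/∂q_E = 83 − 4q_E − q_A = 0 ⇒ q_E = 20.75 − 0.25q_A.
By symmetry q_A = q_E; substituting into the reaction function, 1.25q_E = 20.75 and q_E = 16.6.

16.6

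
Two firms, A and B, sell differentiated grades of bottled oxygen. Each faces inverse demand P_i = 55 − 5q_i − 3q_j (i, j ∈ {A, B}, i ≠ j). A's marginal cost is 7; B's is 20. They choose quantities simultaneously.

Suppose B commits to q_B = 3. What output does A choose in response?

3.9

Firm A's profit: π = q_A(55 − 5q_A − 3q_B) − 7q_A.
∂π/∂q_A = 48 − 10q_A − 3q_B = 0 ⇒ q_A = 4.8 − 0.3q_B.
At q_B = 3: q_A = 4.8 − 0.3·3 = 3.9.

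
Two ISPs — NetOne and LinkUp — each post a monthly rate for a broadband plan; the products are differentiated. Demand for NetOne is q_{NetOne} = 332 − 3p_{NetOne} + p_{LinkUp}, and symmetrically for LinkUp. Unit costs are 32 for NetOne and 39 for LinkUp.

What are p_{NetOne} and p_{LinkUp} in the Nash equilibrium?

86.2, 89.2

NetOne's profit: π = (p_{NetOne} − 32)(332 − 3p_{NetOne} + p_{LinkUp}).
∂π/∂p_{NetOne} = 428 − 6p_{NetOne} + p_{LinkUp} = 0 ⇒ p_{NetOne} = 214/3 + (1/6)p_{LinkUp}.
Similarly p_{LinkUp} = 449/6 + (1/6)p_{NetOne}.
Substituting the second reaction function into the first: p_{NetOne} = 214/3 + (1/6)(449/6 + (1/6)p_{NetOne}), which gives (35/36)p_{NetOne} = 3017/36 ⇒ p_{NetOne} = 86.2.
Then p_{LinkUp} = 449/6 + (1/6)·86.2 = 89.2.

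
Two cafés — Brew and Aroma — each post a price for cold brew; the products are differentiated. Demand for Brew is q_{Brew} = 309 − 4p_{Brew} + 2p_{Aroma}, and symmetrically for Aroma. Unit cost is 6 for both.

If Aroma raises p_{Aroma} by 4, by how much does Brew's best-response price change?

1

Brew's profit: π = (p_{Brew} − 6)(309 − 4p_{Brew} + 2p_{Aroma}).
∂π/∂p_{Brew} = 333 − 8p_{Brew} + 2p_{Aroma} = 0 ⇒ p_{Brew} = 41.625 + 0.25p_{Aroma}.
The reaction-function slope is 0.25, so a 4-unit rise in p_{Aroma} moves p_{Brew} by 0.25 × 4 = 1. Brew's best response rises — the actions are strategic complements.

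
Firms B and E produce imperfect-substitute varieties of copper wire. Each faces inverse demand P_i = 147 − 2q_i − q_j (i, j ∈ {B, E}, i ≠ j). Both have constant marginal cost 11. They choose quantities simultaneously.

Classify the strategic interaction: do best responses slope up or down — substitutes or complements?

strategic substitutes

Firm B's profit: π = q_B(147 − 2q_B − q_E) − 11q_B.
∂π/∂q_B = 136 − 4q_B − q_E = 0 ⇒ q_B = 34 − 0.25q_E.
The best-response slope dq_B/dq_E = −0.25 < 0: the reaction function is downward-sloping, so the choices are strategic substitutes.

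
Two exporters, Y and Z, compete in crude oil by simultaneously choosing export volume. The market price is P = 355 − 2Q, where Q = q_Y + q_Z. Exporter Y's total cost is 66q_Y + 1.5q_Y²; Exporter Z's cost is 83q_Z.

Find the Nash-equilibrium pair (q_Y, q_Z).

Exporter Y's profit: π = q_Y(355 − 2(q_Y + q_Z)) − 66q_Y − 1.5q_Y².
∂π/∂q_Y = 289 − 7q_Y − 2q_Z = 0, so q_Y = 289/7 − (2/7)q_Z.
For Z: ∂π/∂q_Z = 272 − 4q_Z − 2q_Y = 0 ⇒ q_Z = 68 − 0.5q_Y.
Solving the two reaction functions simultaneously: (1 − (−2/7)(−0.5))q_Y = 289/7 − (2/7)·68, so (6/7)q_Y = 153/7 and q_Y = 25.5.
Then q_Z = 68 − 0.5·25.5 = 55.25.

25.5, 55.25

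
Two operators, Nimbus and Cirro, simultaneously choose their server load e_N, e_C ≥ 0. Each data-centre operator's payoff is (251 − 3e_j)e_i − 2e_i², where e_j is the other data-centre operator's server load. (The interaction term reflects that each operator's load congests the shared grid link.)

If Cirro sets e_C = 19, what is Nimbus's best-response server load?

48.5

Nimbus's payoff is (251 − 3e_C)e_N − 2e_N².
∂π/∂e_N = 251 − 3e_C − 4e_N = 0, so e_N = 62.75 − 0.75e_C.
At e_C = 19: e_N = 62.75 − 0.75·19 = 48.5.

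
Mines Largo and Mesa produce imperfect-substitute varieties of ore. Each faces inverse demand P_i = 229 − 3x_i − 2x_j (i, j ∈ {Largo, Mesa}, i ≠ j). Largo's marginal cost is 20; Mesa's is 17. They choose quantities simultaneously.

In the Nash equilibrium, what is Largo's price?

97.8125

Mine Largo's profit: π = x_{Largo}(229 − 3x_{Largo} − 2x_{Mesa}) − 20x_{Largo}.
∂π/∂x_{Largo} = 209 − 6x_{Largo} − 2x_{Mesa} = 0 ⇒ x_{Largo} = 209/6 − (1/3)x_{Mesa}.
Similarly x_{Mesa} = 106/3 − (1/3)x_{Largo}.
Plugging x_{Mesa} into Largo's best response: x_{Largo} = 209/6 − (1/3)(106/3 − (1/3)x_{Largo}) ⇒ (8/9)x_{Largo} = 415/18, so x_{Largo} = 25.9375.
Then x_{Mesa} = 106/3 − (1/3)·25.9375 = 26.6875.
P_{Largo} = 229 − 3·25.9375 − 2·26.6875 = 97.8125.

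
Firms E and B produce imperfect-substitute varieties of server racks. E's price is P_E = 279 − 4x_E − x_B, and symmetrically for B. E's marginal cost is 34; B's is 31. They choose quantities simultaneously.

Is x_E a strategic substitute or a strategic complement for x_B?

Firm E's profit: π = x_E(279 − 4x_E − x_B) − 34x_E.
∂π/∂x_E = 245 − 8x_E − x_B = 0 ⇒ x_E = 30.625 − 0.125x_B.
The best-response slope dx_E/dx_B = −0.125 < 0: the reaction function is downward-sloping, so the choices are strategic substitutes.

strategic substitutes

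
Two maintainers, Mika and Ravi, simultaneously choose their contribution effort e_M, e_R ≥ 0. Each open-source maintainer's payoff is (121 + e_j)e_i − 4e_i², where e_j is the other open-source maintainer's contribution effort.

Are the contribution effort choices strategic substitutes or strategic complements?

Mika's payoff is (121 + e_R)e_M − 4e_M².
∂π/∂e_M = 121 + e_R − 8e_M = 0, so e_M = 15.125 + 0.125e_R.
The best-response slope de_M/de_R = 0.125 > 0: the reaction function is upward-sloping, so the choices are strategic complements.

strategic complements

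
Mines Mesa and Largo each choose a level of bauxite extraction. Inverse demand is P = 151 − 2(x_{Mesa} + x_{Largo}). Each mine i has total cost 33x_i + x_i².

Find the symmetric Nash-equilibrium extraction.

Mine Mesa's profit: π = x_{Mesa}(151 − 2(x_{Mesa} + x_{Largo})) − 33x_{Mesa} − x_{Mesa}².
∂π/∂x_{Mesa} = 118 − 6x_{Mesa} − 2x_{Largo} = 0, so x_{Mesa} = 59/3 − (1/3)x_{Largo}.
The game is symmetric, so in equilibrium x_{Largo} = x_{Mesa}: the reaction function gives (4/3)x_{Mesa} = 59/3, hence x_{Mesa} = 14.75.

14.75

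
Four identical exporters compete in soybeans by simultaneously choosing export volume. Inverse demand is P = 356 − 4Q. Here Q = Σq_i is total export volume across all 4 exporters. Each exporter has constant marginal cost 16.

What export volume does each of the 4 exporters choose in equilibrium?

17

A representative exporter's profit is π_i = q_i(356 − 4Q) − 16q_i, with Q = q_i + Σ_{j≠i} q_j.
First-order condition: 340 − 8q_i − 4Σ_{j≠i} q_j = 0.
With identical exporters, set every q_j = q: then 340 − 8q − 12q = 0, i.e. q = 340/20 = 17.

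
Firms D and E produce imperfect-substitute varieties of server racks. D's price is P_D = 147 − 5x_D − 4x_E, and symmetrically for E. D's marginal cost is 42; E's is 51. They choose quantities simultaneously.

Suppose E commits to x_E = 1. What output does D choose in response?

10.1

Firm D's profit: π = x_D(147 − 5x_D − 4x_E) − 42x_D.
∂π/∂x_D = 105 − 10x_D − 4x_E = 0 ⇒ x_D = 10.5 − 0.4x_E.
At x_E = 1: x_D = 10.5 − 0.4·1 = 10.1.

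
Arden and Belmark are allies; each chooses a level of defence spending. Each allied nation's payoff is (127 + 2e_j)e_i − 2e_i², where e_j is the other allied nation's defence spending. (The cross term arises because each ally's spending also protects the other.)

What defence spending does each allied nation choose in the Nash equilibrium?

Arden's payoff is (127 + 2e_B)e_A − 2e_A².
∂π/∂e_A = 127 + 2e_B − 4e_A = 0, so e_A = 31.75 + 0.5e_B.
Setting e_A = e_B in the reaction function: e_A = 31.75 + 0.5e_A, so e_A = 31.75 / 0.5 = 63.5.

63.5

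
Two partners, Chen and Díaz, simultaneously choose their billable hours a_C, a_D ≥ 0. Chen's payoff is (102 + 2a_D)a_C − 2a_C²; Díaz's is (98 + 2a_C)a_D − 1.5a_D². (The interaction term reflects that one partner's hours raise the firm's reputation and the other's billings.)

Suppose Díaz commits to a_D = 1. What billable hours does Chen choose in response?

Expanding Chen's payoff: 102a_C + 2a_Da_C − 2a_C².
∂π/∂a_C = 102 + 2a_D − 4a_C = 0, so a_C = 25.5 + 0.5a_D.
At a_D = 1: a_C = 25.5 + 0.5·1 = 26.

26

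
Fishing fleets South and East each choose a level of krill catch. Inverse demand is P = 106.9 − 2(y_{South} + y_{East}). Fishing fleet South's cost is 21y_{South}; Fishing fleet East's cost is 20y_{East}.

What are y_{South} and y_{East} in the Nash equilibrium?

Fishing fleet South's profit: π = y_{South}(106.9 − 2(y_{South} + y_{East})) − 21y_{South}.
∂π/∂y_{South} = 85.9 − 4y_{South} − 2y_{East} = 0, so y_{South} = 21.475 − 0.5y_{East}.
By the same steps for East: y_{East} = 21.725 − 0.5y_{South}.
Plugging y_{East} into South's best response: y_{South} = 21.475 − 0.5(21.725 − 0.5y_{South}) ⇒ 0.75y_{South} = 10.6125, so y_{South} = 14.15.
Then y_{East} = 21.725 − 0.5·14.15 = 14.65.

14.15, 14.65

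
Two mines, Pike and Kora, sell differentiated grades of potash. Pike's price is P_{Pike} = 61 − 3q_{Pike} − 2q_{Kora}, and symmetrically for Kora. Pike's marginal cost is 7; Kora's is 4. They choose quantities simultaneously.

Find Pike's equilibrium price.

26.6875

Mine Pike's profit: π = q_{Pike}(61 − 3q_{Pike} − 2q_{Kora}) − 7q_{Pike}.
∂π/∂q_{Pike} = 54 − 6q_{Pike} − 2q_{Kora} = 0 ⇒ q_{Pike} = 9 − (1/3)q_{Kora}.
Similarly q_{Kora} = 9.5 − (1/3)q_{Pike}.
Plugging q_{Kora} into Pike's best response: q_{Pike} = 9 − (1/3)(9.5 − (1/3)q_{Pike}) ⇒ (8/9)q_{Pike} = 35/6, so q_{Pike} = 6.5625.
Then q_{Kora} = 9.5 − (1/3)·6.5625 = 7.3125.
P_{Pike} = 61 − 3·6.5625 − 2·7.3125 = 26.6875.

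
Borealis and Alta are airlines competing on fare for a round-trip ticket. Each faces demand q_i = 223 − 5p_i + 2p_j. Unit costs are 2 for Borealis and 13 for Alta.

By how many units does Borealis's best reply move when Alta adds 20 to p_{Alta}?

4

Borealis's profit: π = (p_{Borealis} − 2)(223 − 5p_{Borealis} + 2p_{Alta}).
∂π/∂p_{Borealis} = 233 − 10p_{Borealis} + 2p_{Alta} = 0 ⇒ p_{Borealis} = 23.3 + 0.2p_{Alta}.
The reaction-function slope is 0.2, so a 20-unit rise in p_{Alta} moves p_{Borealis} by 0.2 × 20 = 4. Borealis's best response rises — the actions are strategic complements.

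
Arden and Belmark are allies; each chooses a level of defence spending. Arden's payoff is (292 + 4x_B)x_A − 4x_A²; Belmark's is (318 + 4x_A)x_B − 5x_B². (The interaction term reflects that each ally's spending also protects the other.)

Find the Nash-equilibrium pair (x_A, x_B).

65.5, 58

Expanding Arden's payoff: 292x_A + 4x_Bx_A − 4x_A².
∂π/∂x_A = 292 + 4x_B − 8x_A = 0, so x_A = 36.5 + 0.5x_B.
Likewise for Belmark: x_B = 31.8 + 0.4x_A.
Plugging x_B into Arden's best response: x_A = 36.5 + 0.5(31.8 + 0.4x_A) ⇒ 0.8x_A = 52.4, so x_A = 65.5.
Then x_B = 31.8 + 0.4·65.5 = 58.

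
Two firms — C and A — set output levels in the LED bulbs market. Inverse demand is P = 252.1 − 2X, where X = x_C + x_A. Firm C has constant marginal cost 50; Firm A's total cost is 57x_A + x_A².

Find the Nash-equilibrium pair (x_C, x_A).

Firm C's profit: π = x_C(252.1 − 2(x_C + x_A)) − 50x_C.
∂π/∂x_C = 202.1 − 4x_C − 2x_A = 0, so x_C = 50.525 − 0.5x_A.
For A: ∂π/∂x_A = 195.1 − 6x_A − 2x_C = 0 ⇒ x_A = 1951/60 − (1/3)x_C.
Plugging x_A into C's best response: x_C = 50.525 − 0.5(1951/60 − (1/3)x_C) ⇒ (5/6)x_C = 514/15, so x_C = 41.12.
Then x_A = 1951/60 − (1/3)·41.12 = 18.81.

41.12, 18.81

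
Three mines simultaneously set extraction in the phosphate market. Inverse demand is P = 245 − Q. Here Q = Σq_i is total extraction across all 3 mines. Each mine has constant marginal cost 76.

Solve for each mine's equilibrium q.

A representative mine's profit is π_i = q_i(245 − Q) − 76q_i, with Q = q_i + Σ_{j≠i} q_j.
First-order condition: 169 − 2q_i − Σ_{j≠i} q_j = 0.
Imposing symmetry (q_j = q for all j) turns Σ_{j≠i} q_j into 2q, so 169 = 4q and q = 42.25.

42.25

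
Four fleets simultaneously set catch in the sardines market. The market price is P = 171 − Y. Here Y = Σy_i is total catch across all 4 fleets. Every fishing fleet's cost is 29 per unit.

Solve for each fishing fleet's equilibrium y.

A representative fishing fleet's profit is π_i = y_i(171 − Y) − 29y_i, with Y = y_i + Σ_{j≠i} y_j.
First-order condition: 142 − 2y_i − Σ_{j≠i} y_j = 0.
In a symmetric equilibrium every fishing fleet chooses the same y, so Σ_{j≠i} y_j = 3y. The condition becomes 142 − 5y = 0, giving y = 142/5 = 28.4.

28.4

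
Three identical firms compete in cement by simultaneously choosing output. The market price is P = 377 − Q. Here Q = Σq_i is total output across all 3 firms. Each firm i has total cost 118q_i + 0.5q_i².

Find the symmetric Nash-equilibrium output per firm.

51.8

A representative firm's profit is π_i = q_i(377 − Q) − 118q_i − 0.5q_i², with Q = q_i + Σ_{j≠i} q_j.
First-order condition: 259 − 3q_i − Σ_{j≠i} q_j = 0.
With identical firms, set every q_j = q: then 259 − 3q − 2q = 0, i.e. q = 259/5 = 51.8.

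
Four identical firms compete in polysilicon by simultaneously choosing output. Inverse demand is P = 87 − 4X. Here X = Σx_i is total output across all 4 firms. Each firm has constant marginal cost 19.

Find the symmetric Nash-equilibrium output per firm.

3.4

A representative firm's profit is π_i = x_i(87 − 4X) − 19x_i, with X = x_i + Σ_{j≠i} x_j.
First-order condition: 68 − 8x_i − 4Σ_{j≠i} x_j = 0.
In a symmetric equilibrium every firm chooses the same x, so Σ_{j≠i} x_j = 3x. The condition becomes 68 − 20x = 0, giving x = 68/20 = 3.4.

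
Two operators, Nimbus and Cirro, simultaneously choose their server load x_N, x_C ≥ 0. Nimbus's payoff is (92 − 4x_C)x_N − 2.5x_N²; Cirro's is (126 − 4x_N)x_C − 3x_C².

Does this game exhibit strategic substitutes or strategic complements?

strategic substitutes

Expanding Nimbus's payoff: 92x_N − 4x_Cx_N − 2.5x_N².
∂π/∂x_N = 92 − 4x_C − 5x_N = 0, so x_N = 18.4 − 0.8x_C.
The best-response slope dx_N/dx_C = −0.8 < 0: the reaction function is downward-sloping, so the choices are strategic substitutes.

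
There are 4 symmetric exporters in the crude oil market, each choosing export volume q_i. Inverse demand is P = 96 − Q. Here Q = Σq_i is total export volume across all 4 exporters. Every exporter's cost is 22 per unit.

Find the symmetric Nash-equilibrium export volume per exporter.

A representative exporter's profit is π_i = q_i(96 − Q) − 22q_i, with Q = q_i + Σ_{j≠i} q_j.
First-order condition: 74 − 2q_i − Σ_{j≠i} q_j = 0.
With identical exporters, set every q_j = q: then 74 − 2q − 3q = 0, i.e. q = 74/5 = 14.8.

14.8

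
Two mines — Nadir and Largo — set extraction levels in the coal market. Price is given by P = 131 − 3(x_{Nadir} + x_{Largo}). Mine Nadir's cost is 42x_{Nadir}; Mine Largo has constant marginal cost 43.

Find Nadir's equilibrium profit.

300

Mine Nadir's profit: π = x_{Nadir}(131 − 3(x_{Nadir} + x_{Largo})) − 42x_{Nadir}.
∂π/∂x_{Nadir} = 89 − 6x_{Nadir} − 3x_{Largo} = 0, so x_{Nadir} = 89/6 − 0.5x_{Largo}.
By the same steps for Largo: x_{Largo} = 44/3 − 0.5x_{Nadir}.
Substituting the second reaction function into the first: x_{Nadir} = 89/6 − 0.5(44/3 − 0.5x_{Nadir}), which gives 0.75x_{Nadir} = 7.5 ⇒ x_{Nadir} = 10.
Then x_{Largo} = 44/3 − 0.5·10 = 29/3.
Price P = 131 − 3·(59/3) = 72.
Nadir's profit: (72 − 42)·10 = 300.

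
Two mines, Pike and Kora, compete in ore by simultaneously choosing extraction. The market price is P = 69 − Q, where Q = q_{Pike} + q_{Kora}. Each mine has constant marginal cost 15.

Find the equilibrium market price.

Mine Pike's profit: π = q_{Pike}(69 − (q_{Pike} + q_{Kora})) − 15q_{Pike}.
∂π/∂q_{Pike} = 54 − 2q_{Pike} − q_{Kora} = 0, so q_{Pike} = 27 − 0.5q_{Kora}.
Setting q_{Pike} = q_{Kora} in the reaction function: q_{Pike} = 27 − 0.5q_{Pike}, so q_{Pike} = 27 / 1.5 = 18.
Equilibrium price: P = 69 − 36 = 33.

33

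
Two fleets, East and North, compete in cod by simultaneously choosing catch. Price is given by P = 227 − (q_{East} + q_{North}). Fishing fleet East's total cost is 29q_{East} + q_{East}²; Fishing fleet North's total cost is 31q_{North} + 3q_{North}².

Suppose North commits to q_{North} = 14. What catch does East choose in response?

46

Fishing fleet East's profit: π = q_{East}(227 − (q_{East} + q_{North})) − 29q_{East} − q_{East}².
∂π/∂q_{East} = 198 − 4q_{East} − q_{North} = 0, so q_{East} = 49.5 − 0.25q_{North}.
At q_{North} = 14: q_{East} = 49.5 − 0.25·14 = 46.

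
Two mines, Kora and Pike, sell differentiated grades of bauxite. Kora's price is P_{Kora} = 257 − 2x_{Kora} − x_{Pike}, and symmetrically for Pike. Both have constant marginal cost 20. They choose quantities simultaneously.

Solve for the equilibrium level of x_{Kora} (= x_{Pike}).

Mine Kora's profit: π = x_{Kora}(257 − 2x_{Kora} − x_{Pike}) − 20x_{Kora}.
∂π/∂x_{Kora} = 237 − 4x_{Kora} − x_{Pike} = 0 ⇒ x_{Kora} = 59.25 − 0.25x_{Pike}.
Setting x_{Kora} = x_{Pike} in the reaction function: x_{Kora} = 59.25 − 0.25x_{Kora}, so x_{Kora} = 59.25 / 1.25 = 47.4.

47.4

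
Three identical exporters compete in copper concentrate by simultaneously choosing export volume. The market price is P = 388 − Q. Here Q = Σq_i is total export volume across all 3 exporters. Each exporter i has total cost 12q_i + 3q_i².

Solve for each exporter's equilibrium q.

37.6

A representative exporter's profit is π_i = q_i(388 − Q) − 12q_i − 3q_i², with Q = q_i + Σ_{j≠i} q_j.
First-order condition: 376 − 8q_i − Σ_{j≠i} q_j = 0.
With identical exporters, set every q_j = q: then 376 − 8q − 2q = 0, i.e. q = 376/10 = 37.6.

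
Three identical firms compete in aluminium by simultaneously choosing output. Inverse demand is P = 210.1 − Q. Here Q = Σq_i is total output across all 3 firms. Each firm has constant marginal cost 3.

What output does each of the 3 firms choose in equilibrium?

A representative firm's profit is π_i = q_i(210.1 − Q) − 3q_i, with Q = q_i + Σ_{j≠i} q_j.
First-order condition: 207.1 − 2q_i − Σ_{j≠i} q_j = 0.
With identical firms, set every q_j = q: then 207.1 − 2q − 2q = 0, i.e. q = 207.1/4 = 51.775.

51.775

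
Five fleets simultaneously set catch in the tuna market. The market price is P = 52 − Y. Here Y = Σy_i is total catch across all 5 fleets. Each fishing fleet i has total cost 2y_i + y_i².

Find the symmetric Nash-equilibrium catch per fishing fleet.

A representative fishing fleet's profit is π_i = y_i(52 − Y) − 2y_i − y_i², with Y = y_i + Σ_{j≠i} y_j.
First-order condition: 50 − 4y_i − Σ_{j≠i} y_j = 0.
Imposing symmetry (y_j = y for all j) turns Σ_{j≠i} y_j into 4y, so 50 = 8y and y = 6.25.

6.25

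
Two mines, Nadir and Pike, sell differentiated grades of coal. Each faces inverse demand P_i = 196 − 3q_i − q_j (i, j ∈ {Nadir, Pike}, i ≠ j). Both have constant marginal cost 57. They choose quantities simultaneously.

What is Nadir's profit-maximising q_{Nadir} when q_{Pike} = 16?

20.5

Mine Nadir's profit: π = q_{Nadir}(196 − 3q_{Nadir} − q_{Pike}) − 57q_{Nadir}.
∂π/∂q_{Nadir} = 139 − 6q_{Nadir} − q_{Pike} = 0 ⇒ q_{Nadir} = 139/6 − (1/6)q_{Pike}.
At q_{Pike} = 16: q_{Nadir} = 139/6 − (1/6)·16 = 20.5.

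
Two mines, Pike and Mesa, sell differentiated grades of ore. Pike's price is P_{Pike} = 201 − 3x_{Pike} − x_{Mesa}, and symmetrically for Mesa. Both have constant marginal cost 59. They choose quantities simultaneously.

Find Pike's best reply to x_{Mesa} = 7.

22.5

Mine Pike's profit: π = x_{Pike}(201 − 3x_{Pike} − x_{Mesa}) − 59x_{Pike}.
∂π/∂x_{Pike} = 142 − 6x_{Pike} − x_{Mesa} = 0 ⇒ x_{Pike} = 71/3 − (1/6)x_{Mesa}.
At x_{Mesa} = 7: x_{Pike} = 71/3 − (1/6)·7 = 22.5.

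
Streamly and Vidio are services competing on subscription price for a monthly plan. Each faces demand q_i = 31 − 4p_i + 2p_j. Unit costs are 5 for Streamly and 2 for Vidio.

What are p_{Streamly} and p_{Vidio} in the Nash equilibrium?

Streamly's profit: π = (p_{Streamly} − 5)(31 − 4p_{Streamly} + 2p_{Vidio}).
∂π/∂p_{Streamly} = 51 − 8p_{Streamly} + 2p_{Vidio} = 0 ⇒ p_{Streamly} = 6.375 + 0.25p_{Vidio}.
Similarly p_{Vidio} = 4.875 + 0.25p_{Streamly}.
Plugging p_{Vidio} into Streamly's best response: p_{Streamly} = 6.375 + 0.25(4.875 + 0.25p_{Streamly}) ⇒ 0.9375p_{Streamly} = 243/32, so p_{Streamly} = 8.1.
Then p_{Vidio} = 4.875 + 0.25·8.1 = 6.9.

8.1, 6.9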